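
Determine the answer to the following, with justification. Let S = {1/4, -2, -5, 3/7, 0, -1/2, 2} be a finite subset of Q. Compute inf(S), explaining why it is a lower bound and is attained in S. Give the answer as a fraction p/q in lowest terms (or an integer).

S is finite, so inf(S) = min(S).
Sorted increasing:
-5, -2, -1/2, 0, 1/4, 3/7, 2
The extremum is -5.
For every x in S, x >= -5. And -5 is in S, so it is attained.
Therefore inf(S) = -5.

-5


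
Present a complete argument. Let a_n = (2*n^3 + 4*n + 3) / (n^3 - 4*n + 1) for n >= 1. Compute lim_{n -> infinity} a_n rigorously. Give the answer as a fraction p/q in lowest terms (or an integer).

Divide numerator and denominator by n^3, the highest power:
numerator / n^3 = 2 + 4/n^2 + 3/n^3
denominator / n^3 = 1 - 4/n^2 + n^(-3)
As n -> infinity, all terms of the form c/n^k (k >= 1) tend to 0.
So numerator / n^3 -> 2 and denominator / n^3 -> 1.
Therefore lim a_n = 2.

2


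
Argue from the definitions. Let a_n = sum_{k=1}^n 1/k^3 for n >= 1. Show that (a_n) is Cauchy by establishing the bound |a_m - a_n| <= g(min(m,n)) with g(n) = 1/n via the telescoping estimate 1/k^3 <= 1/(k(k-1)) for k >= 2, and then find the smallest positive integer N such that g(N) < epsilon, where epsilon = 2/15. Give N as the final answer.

For m > n >= 1: |a_m - a_n| = sum_{k=n+1}^m 1/k^3.
Use 1/k^3 <= 1/(k(k-1)) = 1/(k-1) - 1/k for k >= 2 (which holds since k^3 >= k^2 >= k(k-1) for k >= 2):
sum_{k=n+1}^m 1/k^3 <= sum_{k=n+1}^m (1/(k-1) - 1/k) = 1/n - 1/m <= 1/n.
By symmetry the same bound holds with n,m swapped, so |a_m - a_n| <= 1/min(m,n) = g(min(m,n)). Since g(n) -> 0, (a_n) is Cauchy.
Now solve g(N) < 2/15: 1/N < 2/15 <=> N > 1/(2/15) = 15/2.
The smallest integer strictly greater than 15/2 is N = 8.
Check: g(8) = 1/8 < 2/15; g(7) = 1/7 >= 2/15. So N = 8.

8


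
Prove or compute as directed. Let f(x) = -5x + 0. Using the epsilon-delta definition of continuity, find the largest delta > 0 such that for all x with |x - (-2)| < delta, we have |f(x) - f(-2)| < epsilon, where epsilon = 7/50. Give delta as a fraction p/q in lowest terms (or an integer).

We compute f(-2) = -5*(-2) + 0 = 10.
|f(x) - f(-2)| = |-5x + 0 - (10)| = |-5(x - (-2))| = 5|x - (-2)|.
We need 5|x - (-2)| < 7/50, i.e. |x - (-2)| < 7/50 / 5 = 7/250.
So any delta <= 7/250 works. Conversely, if delta > 7/250, then x = -2 + 7/250 satisfies |x - (-2)| = 7/250 < delta but |f(x) - f(-2)| = 5 * 7/250 = 7/50, which is not < 7/50; so no larger delta works.
Hence the largest such delta is 7/250.

7/250


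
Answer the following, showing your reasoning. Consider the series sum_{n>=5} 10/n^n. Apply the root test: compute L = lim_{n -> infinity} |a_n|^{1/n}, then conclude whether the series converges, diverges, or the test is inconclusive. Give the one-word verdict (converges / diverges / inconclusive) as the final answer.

Let a_n denote the general term. Form |a_n|^(1/n) and simplify:
|a_n|^(1/n) = 10^(1/n)/n
Take the limit as n -> infinity: L = 0.
Since L = 0 < 1, the root test implies convergence.

converges


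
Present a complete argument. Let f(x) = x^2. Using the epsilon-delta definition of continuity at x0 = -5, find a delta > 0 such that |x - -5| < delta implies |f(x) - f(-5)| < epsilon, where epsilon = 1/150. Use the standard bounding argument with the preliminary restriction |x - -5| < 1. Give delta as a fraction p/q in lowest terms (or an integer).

Factor: |x^2 - (-5)^2| = |x - -5| * |x + -5|.
Impose |x - -5| < 1 first. Then |x + -5| = |(x - -5) + 2*(-5)| <= |x - -5| + 2*|-5| < 1 + 10 = 11.
So |x^2 - (-5)^2| < delta * 11.
We need delta * 11 <= 1/150, i.e. delta <= 1/150/11 = 1/1650.
Since 1/1650 < 1, this is tighter than 1; take delta = 1/1650.
So delta = 1/1650 works.

1/1650


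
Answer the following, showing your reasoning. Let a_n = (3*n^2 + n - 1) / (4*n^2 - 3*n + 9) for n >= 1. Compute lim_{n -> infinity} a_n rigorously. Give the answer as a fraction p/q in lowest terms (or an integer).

Divide numerator and denominator by n^2, the highest power:
numerator / n^2 = 3 + 1/n - 1/n^2
denominator / n^2 = 4 - 3/n + 9/n^2
As n -> infinity, all terms of the form c/n^k (k >= 1) tend to 0.
So numerator / n^2 -> 3 and denominator / n^2 -> 4.
Therefore lim a_n = 3/4.

3/4


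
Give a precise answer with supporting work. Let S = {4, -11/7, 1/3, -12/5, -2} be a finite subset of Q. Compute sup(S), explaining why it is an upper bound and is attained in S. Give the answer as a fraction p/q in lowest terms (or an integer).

S is finite, so sup(S) = max(S).
Sorted decreasing:
4, 1/3, -11/7, -2, -12/5
The extremum is 4.
For every x in S, x <= 4. And 4 is in S, so it is attained.
Therefore sup(S) = 4.

4


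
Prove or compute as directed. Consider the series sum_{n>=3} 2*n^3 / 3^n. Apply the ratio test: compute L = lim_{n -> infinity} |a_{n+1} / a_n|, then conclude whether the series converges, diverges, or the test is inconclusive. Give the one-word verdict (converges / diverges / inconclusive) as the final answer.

Let a_n denote the general term. Form the ratio a_{n+1}/a_n and simplify:
a_{n+1}/a_n = (n + 1)^3/(3*n^3)
Take the limit as n -> infinity: L = 1/3.
Since L = 1/3 < 1, the ratio test implies the series converges.

converges


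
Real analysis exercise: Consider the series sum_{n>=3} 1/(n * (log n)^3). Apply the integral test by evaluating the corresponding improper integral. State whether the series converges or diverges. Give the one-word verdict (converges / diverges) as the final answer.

Let f(x) = 1/(x*log(x)^3). Then f is positive, continuous, and decreasing on [3, infinity), so the integral test applies.
Compute the improper integral int_{3}^infinity f(x) dx:
  antiderivative F(x) = -1/(2*log(x)^2).
  F(x) -> 0 as x -> infinity.  int = 0 - F(3) = 1/(2*log(3)^2) < infinity. By the integral test, the series converges.

converges


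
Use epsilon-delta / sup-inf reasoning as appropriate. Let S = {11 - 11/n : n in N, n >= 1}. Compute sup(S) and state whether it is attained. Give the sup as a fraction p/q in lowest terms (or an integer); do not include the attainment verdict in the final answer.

Analysis:
- Values: 0, 11/2, 22/3, 33/4, ... strictly increasing.
- Minimum is 0 (n=1); inf = 0 (attained).
- 11 - 11/n -> 11 from below; sup = 11, not attained.
Conclusion: sup(S) = 11, not attained in S.

11


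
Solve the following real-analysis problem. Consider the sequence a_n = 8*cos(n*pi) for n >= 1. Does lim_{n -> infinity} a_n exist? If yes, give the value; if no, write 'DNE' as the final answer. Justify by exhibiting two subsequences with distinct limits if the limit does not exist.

Examine the behaviour of a_n along subsequences.
cos(n*pi) = (-1)^n, so a_n = 8*(-1)^n. a_{2k} = 8 -> 8. a_{2k+1} = -8 -> -8.
Since these two subsequential limits are 8 and -8, distinct, the full sequence cannot converge (a convergent sequence has all subsequences tending to the same limit). So lim a_n does not exist.

DNE


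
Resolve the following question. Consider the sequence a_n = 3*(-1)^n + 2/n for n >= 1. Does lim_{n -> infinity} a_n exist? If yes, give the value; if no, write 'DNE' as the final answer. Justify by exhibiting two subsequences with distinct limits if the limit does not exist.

Examine the behaviour of a_n along subsequences.
a_{2k} = 3 + 2/(2k) -> 3. a_{2k+1} = -3 + 2/(2k+1) -> -3.
Since these two subsequential limits are 3 and -3, distinct, the full sequence cannot converge (a convergent sequence has all subsequences tending to the same limit). So lim a_n does not exist.

DNE


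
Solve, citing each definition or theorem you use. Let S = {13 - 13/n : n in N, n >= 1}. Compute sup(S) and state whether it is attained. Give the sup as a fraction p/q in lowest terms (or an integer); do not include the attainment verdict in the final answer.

Analysis:
- Values: 0, 13/2, 26/3, 39/4, ... strictly increasing.
- Minimum is 0 (n=1); inf = 0 (attained).
- 13 - 13/n -> 13 from below; sup = 13, not attained.
Conclusion: sup(S) = 13, not attained in S.

13


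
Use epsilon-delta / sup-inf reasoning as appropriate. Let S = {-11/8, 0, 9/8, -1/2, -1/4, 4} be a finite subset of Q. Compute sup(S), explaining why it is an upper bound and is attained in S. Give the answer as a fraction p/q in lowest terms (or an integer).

S is finite, so sup(S) = max(S).
Sorted decreasing:
4, 9/8, 0, -1/4, -1/2, -11/8
The extremum is 4.
For every x in S, x <= 4. And 4 is in S, so it is attained.
Therefore sup(S) = 4.

4


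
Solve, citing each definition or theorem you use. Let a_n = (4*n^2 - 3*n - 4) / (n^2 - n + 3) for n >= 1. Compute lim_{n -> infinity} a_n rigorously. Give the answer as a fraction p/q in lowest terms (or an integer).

Divide numerator and denominator by n^2, the highest power:
numerator / n^2 = 4 - 3/n - 4/n^2
denominator / n^2 = 1 - 1/n + 3/n^2
As n -> infinity, all terms of the form c/n^k (k >= 1) tend to 0.
So numerator / n^2 -> 4 and denominator / n^2 -> 1.
Therefore lim a_n = 4.

4


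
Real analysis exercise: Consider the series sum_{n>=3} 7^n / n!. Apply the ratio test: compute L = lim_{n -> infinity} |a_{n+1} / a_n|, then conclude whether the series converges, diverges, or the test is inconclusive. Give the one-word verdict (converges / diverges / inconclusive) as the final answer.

Let a_n denote the general term. Form the ratio a_{n+1}/a_n and simplify:
a_{n+1}/a_n = 7/(n + 1)
Take the limit as n -> infinity: L = 0.
Since L = 0 < 1, the ratio test implies the series converges.

converges


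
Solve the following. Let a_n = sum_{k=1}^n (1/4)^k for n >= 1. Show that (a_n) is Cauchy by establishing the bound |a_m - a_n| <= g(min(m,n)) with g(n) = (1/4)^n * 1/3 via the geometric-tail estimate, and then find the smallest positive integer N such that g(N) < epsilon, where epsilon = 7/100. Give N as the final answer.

For m > n >= 1: |a_m - a_n| = sum_{k=n+1}^m (1/4)^k < sum_{k=n+1}^infinity (1/4)^k = (1/4)^(n+1) / (1 - 1/4) = (1/4)^n * (1/4) * (4/3) = (1/4)^n * 1/3.
So g(n) = (1/4)^n / 3. Since g(n) -> 0, (a_n) is Cauchy.
Now solve g(N) < 7/100: (1/4)^N / 3 < 7/100 <=> 4^N > 1 / (3 * 7/100) = 100/21.
Check powers of 4: 4^1 = 4 <= 100/21, 4^2 = 16 > 100/21.
So the smallest such N is 2. Check: g(2) = 1/(3 * 16) = 1/48 < 7/100.

2


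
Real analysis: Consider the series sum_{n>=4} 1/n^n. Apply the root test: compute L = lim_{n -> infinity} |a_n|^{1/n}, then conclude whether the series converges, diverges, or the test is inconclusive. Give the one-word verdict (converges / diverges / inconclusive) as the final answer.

Let a_n denote the general term. Form |a_n|^(1/n) and simplify:
|a_n|^(1/n) = 1/n
Take the limit as n -> infinity: L = 0.
Since L = 0 < 1, the root test implies convergence.

converges


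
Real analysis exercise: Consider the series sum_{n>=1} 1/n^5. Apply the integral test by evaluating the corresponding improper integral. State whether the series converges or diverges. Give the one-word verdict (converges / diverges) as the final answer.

Let f(x) = x^(-5). Then f is positive, continuous, and decreasing on [1, infinity), so the integral test applies.
Compute the improper integral int_{1}^infinity f(x) dx:
  antiderivative F(x) = -1/(4*x^4).
  As x -> infinity, F(x) -> 0 (since p = 5 > 1).
  So int = F(infinity) - F(1) = 0 - (-1/4) = 1/4.
  Finite, so by the integral test, the series converges.

converges


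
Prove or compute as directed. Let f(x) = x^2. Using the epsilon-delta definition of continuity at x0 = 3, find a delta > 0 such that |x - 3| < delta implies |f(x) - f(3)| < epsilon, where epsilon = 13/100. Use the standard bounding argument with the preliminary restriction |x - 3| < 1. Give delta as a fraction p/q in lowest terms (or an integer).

Factor: |x^2 - (3)^2| = |x - 3| * |x + 3|.
Impose |x - 3| < 1 first. Then |x + 3| = |(x - 3) + 2*(3)| <= |x - 3| + 2*|3| < 1 + 6 = 7.
So |x^2 - (3)^2| < delta * 7.
We need delta * 7 <= 13/100, i.e. delta <= 13/100/7 = 13/700.
Since 13/700 < 1, this is tighter than 1; take delta = 13/700.
So delta = 13/700 works.

13/700


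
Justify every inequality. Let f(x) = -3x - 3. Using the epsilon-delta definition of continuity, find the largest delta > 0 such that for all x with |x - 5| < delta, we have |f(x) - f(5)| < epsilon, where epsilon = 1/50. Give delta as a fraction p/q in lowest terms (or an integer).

We compute f(5) = -3*(5) - 3 = -18.
|f(x) - f(5)| = |-3x - 3 - (-18)| = |-3(x - 5)| = 3|x - 5|.
We need 3|x - 5| < 1/50, i.e. |x - 5| < 1/50 / 3 = 1/150.
So any delta <= 1/150 works. Conversely, if delta > 1/150, then x = 5 + 1/150 satisfies |x - 5| = 1/150 < delta but |f(x) - f(5)| = 3 * 1/150 = 1/50, which is not < 1/50; so no larger delta works.
Hence the largest such delta is 1/150.

1/150


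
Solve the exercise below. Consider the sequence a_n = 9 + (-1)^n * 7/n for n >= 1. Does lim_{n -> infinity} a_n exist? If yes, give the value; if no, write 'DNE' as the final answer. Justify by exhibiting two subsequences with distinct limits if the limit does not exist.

Examine the behaviour of a_n along subsequences.
Even-n subsequence a_{2k} = 9 + 7/(2k) -> 9. Odd-n subsequence a_{2k+1} = 9 - 7/(2k+1) -> 9. Both tend to 9, which suggests the limit is 9; verify directly.
|a_n - 9| = |(-1)^n * 7/n| = 7/n for every n >= 1.
Given epsilon > 0, choose a positive integer N > 7/epsilon. Then for all n >= N, |a_n - 9| = 7/n <= 7/N < epsilon.
So by the definition of the limit, lim a_n exists and equals 9.

9


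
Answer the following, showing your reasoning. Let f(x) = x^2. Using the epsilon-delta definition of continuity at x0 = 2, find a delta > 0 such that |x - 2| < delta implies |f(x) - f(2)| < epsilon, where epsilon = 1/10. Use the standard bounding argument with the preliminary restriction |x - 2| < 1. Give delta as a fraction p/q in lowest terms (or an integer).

Factor: |x^2 - (2)^2| = |x - 2| * |x + 2|.
Impose |x - 2| < 1 first. Then |x + 2| = |(x - 2) + 2*(2)| <= |x - 2| + 2*|2| < 1 + 4 = 5.
So |x^2 - (2)^2| < delta * 5.
We need delta * 5 <= 1/10, i.e. delta <= 1/10/5 = 1/50.
Since 1/50 < 1, this is tighter than 1; take delta = 1/50.
So delta = 1/50 works.

1/50


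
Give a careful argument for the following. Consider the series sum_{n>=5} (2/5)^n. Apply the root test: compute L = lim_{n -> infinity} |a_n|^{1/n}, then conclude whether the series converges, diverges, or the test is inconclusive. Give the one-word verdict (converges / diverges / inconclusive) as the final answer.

Let a_n denote the general term. Form |a_n|^(1/n) and simplify:
|a_n|^(1/n) = 2/5
Take the limit as n -> infinity: L = 2/5.
Since L = 2/5 < 1, the root test implies convergence.

converges


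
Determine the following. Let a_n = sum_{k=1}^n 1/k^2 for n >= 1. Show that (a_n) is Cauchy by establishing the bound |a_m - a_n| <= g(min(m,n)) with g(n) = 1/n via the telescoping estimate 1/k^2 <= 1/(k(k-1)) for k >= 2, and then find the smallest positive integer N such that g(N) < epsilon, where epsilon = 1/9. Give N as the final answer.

For m > n >= 1: |a_m - a_n| = sum_{k=n+1}^m 1/k^2.
Use 1/k^2 <= 1/(k(k-1)) = 1/(k-1) - 1/k for k >= 2:
sum_{k=n+1}^m 1/k^2 <= sum_{k=n+1}^m (1/(k-1) - 1/k) = 1/n - 1/m <= 1/n.
By symmetry the same bound holds with n,m swapped, so |a_m - a_n| <= 1/min(m,n) = g(min(m,n)). Since g(n) -> 0, (a_n) is Cauchy.
Now solve g(N) < 1/9: 1/N < 1/9 <=> N > 1/(1/9) = 9.
The smallest integer strictly greater than 9 is N = 10.
Check: g(10) = 1/10 < 1/9; g(9) = 1/9 >= 1/9. So N = 10.

10


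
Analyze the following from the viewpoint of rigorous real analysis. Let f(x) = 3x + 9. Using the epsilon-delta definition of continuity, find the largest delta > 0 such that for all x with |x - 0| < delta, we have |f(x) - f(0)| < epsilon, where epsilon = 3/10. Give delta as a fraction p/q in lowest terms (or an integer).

We compute f(0) = 3*(0) + 9 = 9.
|f(x) - f(0)| = |3x + 9 - (9)| = |3(x - 0)| = 3|x - 0|.
We need 3|x - 0| < 3/10, i.e. |x - 0| < 3/10 / 3 = 1/10.
So any delta <= 1/10 works. Conversely, if delta > 1/10, then x = 0 + 1/10 satisfies |x - 0| = 1/10 < delta but |f(x) - f(0)| = 3 * 1/10 = 3/10, which is not < 3/10; so no larger delta works.
Hence the largest such delta is 1/10.

1/10


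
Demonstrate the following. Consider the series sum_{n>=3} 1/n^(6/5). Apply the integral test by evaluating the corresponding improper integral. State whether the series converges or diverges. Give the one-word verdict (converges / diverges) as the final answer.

Let f(x) = x^(-6/5). Then f is positive, continuous, and decreasing on [3, infinity), so the integral test applies.
Compute the improper integral int_{3}^infinity f(x) dx:
  antiderivative F(x) = -5/x^(1/5).
  As x -> infinity, F(x) -> 0 (since p = 6/5 > 1).
  So int = F(infinity) - F(3) = 0 - (-5*3^(4/5)/3) = 5*3^(4/5)/3.
  Finite, so by the integral test, the series converges.

converges


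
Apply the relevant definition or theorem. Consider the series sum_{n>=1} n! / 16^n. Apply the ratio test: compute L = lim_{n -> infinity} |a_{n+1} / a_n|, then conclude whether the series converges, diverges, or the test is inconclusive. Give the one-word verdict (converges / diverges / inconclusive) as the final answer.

Let a_n denote the general term. Form the ratio a_{n+1}/a_n and simplify:
a_{n+1}/a_n = n/16 + 1/16
Take the limit as n -> infinity: L = infinity.
Since L = infinity > 1 (or L = infinity), the ratio test implies the series diverges.

diverges


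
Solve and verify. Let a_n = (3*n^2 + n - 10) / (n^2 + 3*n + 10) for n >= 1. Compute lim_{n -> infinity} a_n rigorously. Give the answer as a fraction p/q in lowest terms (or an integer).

Divide numerator and denominator by n^2, the highest power:
numerator / n^2 = 3 + 1/n - 10/n^2
denominator / n^2 = 1 + 3/n + 10/n^2
As n -> infinity, all terms of the form c/n^k (k >= 1) tend to 0.
So numerator / n^2 -> 3 and denominator / n^2 -> 1.
Therefore lim a_n = 3.

3


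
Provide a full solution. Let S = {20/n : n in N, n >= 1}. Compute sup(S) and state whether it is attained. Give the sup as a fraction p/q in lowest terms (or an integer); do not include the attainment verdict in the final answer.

Analysis:
- Values: 20, 10, 20/3, 5, ... strictly decreasing.
- The maximum is 20 (n=1); sup = 20 (attained).
- The set is bounded below by 0; 20/n -> 0 so 0 is the greatest lower bound.
- 0 is not in the set, so inf = 0 is not attained.
Conclusion: sup(S) = 20, attained in S.

20


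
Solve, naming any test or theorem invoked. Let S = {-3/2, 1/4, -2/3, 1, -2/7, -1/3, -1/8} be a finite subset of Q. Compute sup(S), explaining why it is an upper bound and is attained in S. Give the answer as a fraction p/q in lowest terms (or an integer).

S is finite, so sup(S) = max(S).
Sorted decreasing:
1, 1/4, -1/8, -2/7, -1/3, -2/3, -3/2
The extremum is 1.
For every x in S, x <= 1. And 1 is in S, so it is attained.
Therefore sup(S) = 1.

1


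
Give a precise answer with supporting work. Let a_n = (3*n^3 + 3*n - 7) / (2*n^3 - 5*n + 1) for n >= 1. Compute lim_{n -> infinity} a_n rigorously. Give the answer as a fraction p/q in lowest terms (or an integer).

Divide numerator and denominator by n^3, the highest power:
numerator / n^3 = 3 + 3/n^2 - 7/n^3
denominator / n^3 = 2 - 5/n^2 + n^(-3)
As n -> infinity, all terms of the form c/n^k (k >= 1) tend to 0.
So numerator / n^3 -> 3 and denominator / n^3 -> 2.
Therefore lim a_n = 3/2.

3/2


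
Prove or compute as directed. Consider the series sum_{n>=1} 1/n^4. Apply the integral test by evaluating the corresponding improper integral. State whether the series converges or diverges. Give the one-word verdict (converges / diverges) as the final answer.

Let f(x) = x^(-4). Then f is positive, continuous, and decreasing on [1, infinity), so the integral test applies.
Compute the improper integral int_{1}^infinity f(x) dx:
  antiderivative F(x) = -1/(3*x^3).
  As x -> infinity, F(x) -> 0 (since p = 4 > 1).
  So int = F(infinity) - F(1) = 0 - (-1/3) = 1/3.
  Finite, so by the integral test, the series converges.

converges


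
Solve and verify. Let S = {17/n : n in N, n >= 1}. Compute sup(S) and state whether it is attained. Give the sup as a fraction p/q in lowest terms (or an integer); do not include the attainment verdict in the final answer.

Analysis:
- Values: 17, 17/2, 17/3, 17/4, ... strictly decreasing.
- The maximum is 17 (n=1); sup = 17 (attained).
- The set is bounded below by 0; 17/n -> 0 so 0 is the greatest lower bound.
- 0 is not in the set, so inf = 0 is not attained.
Conclusion: sup(S) = 17, attained in S.

17


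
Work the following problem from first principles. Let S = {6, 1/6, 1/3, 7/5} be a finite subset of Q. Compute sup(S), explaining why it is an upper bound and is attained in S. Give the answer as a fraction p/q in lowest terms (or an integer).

S is finite, so sup(S) = max(S).
Sorted decreasing:
6, 7/5, 1/3, 1/6
The extremum is 6.
For every x in S, x <= 6. And 6 is in S, so it is attained.
Therefore sup(S) = 6.

6


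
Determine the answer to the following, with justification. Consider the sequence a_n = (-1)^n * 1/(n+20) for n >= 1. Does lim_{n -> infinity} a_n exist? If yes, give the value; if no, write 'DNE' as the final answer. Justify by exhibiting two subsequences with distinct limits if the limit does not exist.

Examine the behaviour of a_n along subsequences.
Even-n subsequence a_{2k} = 1/(2k+20) -> 0. Odd-n subsequence a_{2k+1} = -1/(2k+21) -> 0. Both tend to 0, which suggests the limit is 0; verify directly.
|a_n - 0| = 1/(n+20) < 1/n for every n >= 1.
Given epsilon > 0, choose a positive integer N > 1/epsilon. Then for all n >= N, |a_n| < 1/n <= 1/N < epsilon.
So by the definition of the limit, lim a_n exists and equals 0.

0


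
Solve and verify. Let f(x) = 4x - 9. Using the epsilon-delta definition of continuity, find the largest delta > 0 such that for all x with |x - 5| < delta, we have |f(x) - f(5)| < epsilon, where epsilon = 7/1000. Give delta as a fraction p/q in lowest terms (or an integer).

We compute f(5) = 4*(5) - 9 = 11.
|f(x) - f(5)| = |4x - 9 - (11)| = |4(x - 5)| = 4|x - 5|.
We need 4|x - 5| < 7/1000, i.e. |x - 5| < 7/1000 / 4 = 7/4000.
So any delta <= 7/4000 works. Conversely, if delta > 7/4000, then x = 5 + 7/4000 satisfies |x - 5| = 7/4000 < delta but |f(x) - f(5)| = 4 * 7/4000 = 7/1000, which is not < 7/1000; so no larger delta works.
Hence the largest such delta is 7/4000.

7/4000


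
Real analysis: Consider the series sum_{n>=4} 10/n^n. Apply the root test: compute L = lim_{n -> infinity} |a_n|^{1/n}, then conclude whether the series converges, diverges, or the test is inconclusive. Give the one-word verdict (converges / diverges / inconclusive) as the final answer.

Let a_n denote the general term. Form |a_n|^(1/n) and simplify:
|a_n|^(1/n) = 10^(1/n)/n
Take the limit as n -> infinity: L = 0.
Since L = 0 < 1, the root test implies convergence.

converges


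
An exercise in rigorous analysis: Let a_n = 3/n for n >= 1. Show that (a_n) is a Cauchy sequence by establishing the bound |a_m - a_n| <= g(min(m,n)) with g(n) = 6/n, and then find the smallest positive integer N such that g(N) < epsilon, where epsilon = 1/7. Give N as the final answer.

For any m, n >= 1, by the triangle inequality:
|a_m - a_n| = |3/m - 3/n| <= 3*1/m + 3*1/n <= 6/min(m,n).
So g(n) = 6/n bounds the Cauchy difference. Since g(n) -> 0, (a_n) is Cauchy.
Now solve g(N) < 1/7: 6/N < 1/7 <=> N > 6 / (1/7) = 42.
The smallest integer strictly greater than 42 is N = 43.
Check: g(43) = 6/43 = 6/43 < 1/7; g(42) = 1/7 >= 1/7. So N = 43.

43


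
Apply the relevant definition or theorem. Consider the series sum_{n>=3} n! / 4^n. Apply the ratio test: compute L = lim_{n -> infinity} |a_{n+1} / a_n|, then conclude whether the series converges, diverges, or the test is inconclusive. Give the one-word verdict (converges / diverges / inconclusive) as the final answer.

Let a_n denote the general term. Form the ratio a_{n+1}/a_n and simplify:
a_{n+1}/a_n = n/4 + 1/4
Take the limit as n -> infinity: L = infinity.
Since L = infinity > 1 (or L = infinity), the ratio test implies the series diverges.

diverges


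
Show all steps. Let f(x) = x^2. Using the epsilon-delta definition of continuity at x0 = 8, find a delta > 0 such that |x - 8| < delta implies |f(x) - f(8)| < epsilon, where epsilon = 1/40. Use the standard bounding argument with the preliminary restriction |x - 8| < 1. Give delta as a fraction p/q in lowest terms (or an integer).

Factor: |x^2 - (8)^2| = |x - 8| * |x + 8|.
Impose |x - 8| < 1 first. Then |x + 8| = |(x - 8) + 2*(8)| <= |x - 8| + 2*|8| < 1 + 16 = 17.
So |x^2 - (8)^2| < delta * 17.
We need delta * 17 <= 1/40, i.e. delta <= 1/40/17 = 1/680.
Since 1/680 < 1, this is tighter than 1; take delta = 1/680.
So delta = 1/680 works.

1/680


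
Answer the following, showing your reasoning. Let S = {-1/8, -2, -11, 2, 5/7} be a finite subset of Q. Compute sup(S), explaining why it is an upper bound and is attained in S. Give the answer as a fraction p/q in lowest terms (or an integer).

S is finite, so sup(S) = max(S).
Sorted decreasing:
2, 5/7, -1/8, -2, -11
The extremum is 2.
For every x in S, x <= 2. And 2 is in S, so it is attained.
Therefore sup(S) = 2.

2


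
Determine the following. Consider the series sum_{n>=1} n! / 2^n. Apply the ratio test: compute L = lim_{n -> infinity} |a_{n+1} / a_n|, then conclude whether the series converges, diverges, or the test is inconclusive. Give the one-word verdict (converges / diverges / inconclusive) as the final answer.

Let a_n denote the general term. Form the ratio a_{n+1}/a_n and simplify:
a_{n+1}/a_n = n/2 + 1/2
Take the limit as n -> infinity: L = infinity.
Since L = infinity > 1 (or L = infinity), the ratio test implies the series diverges.

diverges


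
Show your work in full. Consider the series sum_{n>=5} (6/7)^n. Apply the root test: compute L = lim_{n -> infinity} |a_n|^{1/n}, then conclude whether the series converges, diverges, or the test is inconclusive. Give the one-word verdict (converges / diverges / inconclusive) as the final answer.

Let a_n denote the general term. Form |a_n|^(1/n) and simplify:
|a_n|^(1/n) = 6/7
Take the limit as n -> infinity: L = 6/7.
Since L = 6/7 < 1, the root test implies convergence.

converges


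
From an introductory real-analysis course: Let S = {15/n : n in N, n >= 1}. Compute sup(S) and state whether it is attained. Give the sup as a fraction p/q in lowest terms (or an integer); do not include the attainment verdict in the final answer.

Analysis:
- Values: 15, 15/2, 5, 15/4, ... strictly decreasing.
- The maximum is 15 (n=1); sup = 15 (attained).
- The set is bounded below by 0; 15/n -> 0 so 0 is the greatest lower bound.
- 0 is not in the set, so inf = 0 is not attained.
Conclusion: sup(S) = 15, attained in S.

15


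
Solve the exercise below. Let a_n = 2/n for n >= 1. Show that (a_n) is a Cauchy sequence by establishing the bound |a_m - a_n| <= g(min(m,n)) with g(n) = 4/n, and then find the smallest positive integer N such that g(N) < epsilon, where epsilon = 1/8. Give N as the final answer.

For any m, n >= 1, by the triangle inequality:
|a_m - a_n| = |2/m - 2/n| <= 2*1/m + 2*1/n <= 4/min(m,n).
So g(n) = 4/n bounds the Cauchy difference. Since g(n) -> 0, (a_n) is Cauchy.
Now solve g(N) < 1/8: 4/N < 1/8 <=> N > 4 / (1/8) = 32.
The smallest integer strictly greater than 32 is N = 33.
Check: g(33) = 4/33 = 4/33 < 1/8; g(32) = 1/8 >= 1/8. So N = 33.

33


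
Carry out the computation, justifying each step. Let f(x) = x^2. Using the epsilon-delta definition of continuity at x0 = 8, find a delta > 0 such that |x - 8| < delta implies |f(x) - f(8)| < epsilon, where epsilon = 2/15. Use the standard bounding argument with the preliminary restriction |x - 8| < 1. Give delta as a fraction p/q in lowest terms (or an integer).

Factor: |x^2 - (8)^2| = |x - 8| * |x + 8|.
Impose |x - 8| < 1 first. Then |x + 8| = |(x - 8) + 2*(8)| <= |x - 8| + 2*|8| < 1 + 16 = 17.
So |x^2 - (8)^2| < delta * 17.
We need delta * 17 <= 2/15, i.e. delta <= 2/15/17 = 2/255.
Since 2/255 < 1, this is tighter than 1; take delta = 2/255.
So delta = 2/255 works.

2/255


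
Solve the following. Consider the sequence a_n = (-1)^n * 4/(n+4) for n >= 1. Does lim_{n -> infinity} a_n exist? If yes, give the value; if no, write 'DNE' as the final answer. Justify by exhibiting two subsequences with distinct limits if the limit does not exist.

Examine the behaviour of a_n along subsequences.
Even-n subsequence a_{2k} = 4/(2k+4) -> 0. Odd-n subsequence a_{2k+1} = -4/(2k+5) -> 0. Both tend to 0, which suggests the limit is 0; verify directly.
|a_n - 0| = 4/(n+4) < 4/n for every n >= 1.
Given epsilon > 0, choose a positive integer N > 4/epsilon. Then for all n >= N, |a_n| < 4/n <= 4/N < epsilon.
So by the definition of the limit, lim a_n exists and equals 0.

0


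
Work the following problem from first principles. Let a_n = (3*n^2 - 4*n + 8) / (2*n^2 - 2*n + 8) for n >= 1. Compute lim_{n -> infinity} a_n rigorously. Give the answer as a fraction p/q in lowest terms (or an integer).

Divide numerator and denominator by n^2, the highest power:
numerator / n^2 = 3 - 4/n + 8/n^2
denominator / n^2 = 2 - 2/n + 8/n^2
As n -> infinity, all terms of the form c/n^k (k >= 1) tend to 0.
So numerator / n^2 -> 3 and denominator / n^2 -> 2.
Therefore lim a_n = 3/2.

3/2


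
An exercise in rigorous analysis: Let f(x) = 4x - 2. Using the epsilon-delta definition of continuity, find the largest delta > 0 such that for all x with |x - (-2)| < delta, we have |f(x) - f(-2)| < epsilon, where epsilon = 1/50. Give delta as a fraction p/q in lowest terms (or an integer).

We compute f(-2) = 4*(-2) - 2 = -10.
|f(x) - f(-2)| = |4x - 2 - (-10)| = |4(x - (-2))| = 4|x - (-2)|.
We need 4|x - (-2)| < 1/50, i.e. |x - (-2)| < 1/50 / 4 = 1/200.
So any delta <= 1/200 works. Conversely, if delta > 1/200, then x = -2 + 1/200 satisfies |x - (-2)| = 1/200 < delta but |f(x) - f(-2)| = 4 * 1/200 = 1/50, which is not < 1/50; so no larger delta works.
Hence the largest such delta is 1/200.

1/200


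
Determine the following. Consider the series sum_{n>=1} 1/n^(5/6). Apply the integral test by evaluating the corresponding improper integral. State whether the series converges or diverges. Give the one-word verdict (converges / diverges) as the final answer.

Let f(x) = x^(-5/6). Then f is positive, continuous, and decreasing on [1, infinity), so the integral test applies.
Compute the improper integral int_{1}^infinity f(x) dx:
  antiderivative F(x) = 6*x^(1/6).
  As x -> infinity, F(x) -> infinity (since p = 5/6 < 1).
  So the integral diverges. By the integral test, the series diverges.

diverges


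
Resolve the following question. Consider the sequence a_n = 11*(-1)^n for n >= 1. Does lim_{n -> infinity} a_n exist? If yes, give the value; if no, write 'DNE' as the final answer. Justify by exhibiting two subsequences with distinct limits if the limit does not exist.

Examine the behaviour of a_n along subsequences.
Even-n subsequence a_{2k} = 11 -> 11. Odd-n subsequence a_{2k+1} = -11 -> -11.
Since these two subsequential limits are 11 and -11, distinct, the full sequence cannot converge (a convergent sequence has all subsequences tending to the same limit). So lim a_n does not exist.

DNE


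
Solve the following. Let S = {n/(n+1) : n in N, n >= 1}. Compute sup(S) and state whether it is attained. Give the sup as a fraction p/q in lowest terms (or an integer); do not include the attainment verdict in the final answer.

Analysis:
- Values: 1/2, 2/3, 3/4, 4/5, ... strictly increasing.
- Minimum is 1/2 (n=1); inf = 1/2 (attained).
- n/(n+1) = 1 - 1/(n+1) -> 1 from below as n -> infinity, and never equals 1.
- So sup = 1 (not attained).
Conclusion: sup(S) = 1, not attained in S.

1


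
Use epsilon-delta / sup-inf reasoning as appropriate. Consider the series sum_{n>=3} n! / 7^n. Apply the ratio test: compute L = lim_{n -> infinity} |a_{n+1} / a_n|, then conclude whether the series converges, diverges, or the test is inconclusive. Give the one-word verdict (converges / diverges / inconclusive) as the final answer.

Let a_n denote the general term. Form the ratio a_{n+1}/a_n and simplify:
a_{n+1}/a_n = n/7 + 1/7
Take the limit as n -> infinity: L = infinity.
Since L = infinity > 1 (or L = infinity), the ratio test implies the series diverges.

diverges


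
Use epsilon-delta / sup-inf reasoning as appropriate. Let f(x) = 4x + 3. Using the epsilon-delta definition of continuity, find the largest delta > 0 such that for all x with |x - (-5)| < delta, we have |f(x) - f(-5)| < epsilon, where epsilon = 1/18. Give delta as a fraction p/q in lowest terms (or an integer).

We compute f(-5) = 4*(-5) + 3 = -17.
|f(x) - f(-5)| = |4x + 3 - (-17)| = |4(x - (-5))| = 4|x - (-5)|.
We need 4|x - (-5)| < 1/18, i.e. |x - (-5)| < 1/18 / 4 = 1/72.
So any delta <= 1/72 works. Conversely, if delta > 1/72, then x = -5 + 1/72 satisfies |x - (-5)| = 1/72 < delta but |f(x) - f(-5)| = 4 * 1/72 = 1/18, which is not < 1/18; so no larger delta works.
Hence the largest such delta is 1/72.

1/72


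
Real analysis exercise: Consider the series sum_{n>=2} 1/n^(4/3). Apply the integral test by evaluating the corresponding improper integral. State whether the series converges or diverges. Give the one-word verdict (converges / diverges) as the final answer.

Let f(x) = x^(-4/3). Then f is positive, continuous, and decreasing on [2, infinity), so the integral test applies.
Compute the improper integral int_{2}^infinity f(x) dx:
  antiderivative F(x) = -3/x^(1/3).
  As x -> infinity, F(x) -> 0 (since p = 4/3 > 1).
  So int = F(infinity) - F(2) = 0 - (-3*2^(2/3)/2) = 3*2^(2/3)/2.
  Finite, so by the integral test, the series converges.

converges


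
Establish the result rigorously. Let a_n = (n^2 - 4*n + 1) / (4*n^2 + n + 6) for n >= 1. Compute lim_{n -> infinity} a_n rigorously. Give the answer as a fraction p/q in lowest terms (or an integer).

Divide numerator and denominator by n^2, the highest power:
numerator / n^2 = 1 - 4/n + n^(-2)
denominator / n^2 = 4 + 1/n + 6/n^2
As n -> infinity, all terms of the form c/n^k (k >= 1) tend to 0.
So numerator / n^2 -> 1 and denominator / n^2 -> 4.
Therefore lim a_n = 1/4.

1/4


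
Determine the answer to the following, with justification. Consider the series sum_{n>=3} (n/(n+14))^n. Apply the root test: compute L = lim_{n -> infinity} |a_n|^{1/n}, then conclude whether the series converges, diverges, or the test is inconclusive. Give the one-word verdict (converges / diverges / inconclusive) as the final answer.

Let a_n denote the general term. Form |a_n|^(1/n) and simplify:
|a_n|^(1/n) = n/(n + 14)
Take the limit as n -> infinity: L = 1.
Since L = 1, the root test is inconclusive. (In fact a_n = (n/(n+14))^n -> e^(-14) != 0, so the nth-term test shows divergence; but the root test itself gives no conclusion.)

inconclusive


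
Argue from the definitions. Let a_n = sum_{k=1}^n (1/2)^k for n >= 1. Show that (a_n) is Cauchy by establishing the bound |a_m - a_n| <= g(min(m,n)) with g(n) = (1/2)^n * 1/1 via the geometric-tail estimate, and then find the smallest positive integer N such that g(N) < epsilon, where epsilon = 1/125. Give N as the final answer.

For m > n >= 1: |a_m - a_n| = sum_{k=n+1}^m (1/2)^k < sum_{k=n+1}^infinity (1/2)^k = (1/2)^(n+1) / (1 - 1/2) = (1/2)^n * (1/2) * (2/1) = (1/2)^n * 1/1.
So g(n) = (1/2)^n / 1. Since g(n) -> 0, (a_n) is Cauchy.
Now solve g(N) < 1/125: (1/2)^N / 1 < 1/125 <=> 2^N > 1 / (1 * 1/125) = 125.
Check powers of 2: 2^6 = 64 <= 125, 2^7 = 128 > 125.
So the smallest such N is 7. Check: g(7) = 1/(1 * 128) = 1/128 < 1/125.

7


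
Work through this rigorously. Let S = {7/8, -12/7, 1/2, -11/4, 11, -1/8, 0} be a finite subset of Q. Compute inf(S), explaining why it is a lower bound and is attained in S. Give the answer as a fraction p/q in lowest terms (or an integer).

S is finite, so inf(S) = min(S).
Sorted increasing:
-11/4, -12/7, -1/8, 0, 1/2, 7/8, 11
The extremum is -11/4.
For every x in S, x >= -11/4. And -11/4 is in S, so it is attained.
Therefore inf(S) = -11/4.

-11/4


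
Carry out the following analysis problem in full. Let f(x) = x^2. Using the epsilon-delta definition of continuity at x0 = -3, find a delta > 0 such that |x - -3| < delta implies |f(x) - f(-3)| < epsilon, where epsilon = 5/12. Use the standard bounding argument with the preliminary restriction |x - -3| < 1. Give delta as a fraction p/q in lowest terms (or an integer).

Factor: |x^2 - (-3)^2| = |x - -3| * |x + -3|.
Impose |x - -3| < 1 first. Then |x + -3| = |(x - -3) + 2*(-3)| <= |x - -3| + 2*|-3| < 1 + 6 = 7.
So |x^2 - (-3)^2| < delta * 7.
We need delta * 7 <= 5/12, i.e. delta <= 5/12/7 = 5/84.
Since 5/84 < 1, this is tighter than 1; take delta = 5/84.
So delta = 5/84 works.

5/84


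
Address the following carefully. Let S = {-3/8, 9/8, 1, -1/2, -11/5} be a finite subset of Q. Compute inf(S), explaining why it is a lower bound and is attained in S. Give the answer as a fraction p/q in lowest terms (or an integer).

S is finite, so inf(S) = min(S).
Sorted increasing:
-11/5, -1/2, -3/8, 1, 9/8
The extremum is -11/5.
For every x in S, x >= -11/5. And -11/5 is in S, so it is attained.
Therefore inf(S) = -11/5.

-11/5


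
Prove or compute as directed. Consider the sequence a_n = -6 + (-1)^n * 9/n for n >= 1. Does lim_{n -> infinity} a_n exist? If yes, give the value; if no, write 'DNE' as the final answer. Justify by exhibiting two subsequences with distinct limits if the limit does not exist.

Examine the behaviour of a_n along subsequences.
Even-n subsequence a_{2k} = -6 + 9/(2k) -> -6. Odd-n subsequence a_{2k+1} = -6 - 9/(2k+1) -> -6. Both tend to -6, which suggests the limit is -6; verify directly.
|a_n - (-6)| = |(-1)^n * 9/n| = 9/n for every n >= 1.
Given epsilon > 0, choose a positive integer N > 9/epsilon. Then for all n >= N, |a_n - (-6)| = 9/n <= 9/N < epsilon.
So by the definition of the limit, lim a_n exists and equals -6.

-6


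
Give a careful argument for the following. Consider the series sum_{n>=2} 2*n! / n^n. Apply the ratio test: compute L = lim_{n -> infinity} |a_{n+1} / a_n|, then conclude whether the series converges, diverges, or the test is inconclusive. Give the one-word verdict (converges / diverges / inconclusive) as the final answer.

Let a_n denote the general term. Form the ratio a_{n+1}/a_n and simplify:
a_{n+1}/a_n = (n/(n + 1))^n
Take the limit as n -> infinity: L = exp(-1).
Since L = exp(-1) < 1, the ratio test implies the series converges.

converges


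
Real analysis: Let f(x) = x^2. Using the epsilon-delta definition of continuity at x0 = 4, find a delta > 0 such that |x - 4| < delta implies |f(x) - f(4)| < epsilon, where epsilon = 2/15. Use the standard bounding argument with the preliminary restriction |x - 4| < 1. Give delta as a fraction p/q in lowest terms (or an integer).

Factor: |x^2 - (4)^2| = |x - 4| * |x + 4|.
Impose |x - 4| < 1 first. Then |x + 4| = |(x - 4) + 2*(4)| <= |x - 4| + 2*|4| < 1 + 8 = 9.
So |x^2 - (4)^2| < delta * 9.
We need delta * 9 <= 2/15, i.e. delta <= 2/15/9 = 2/135.
Since 2/135 < 1, this is tighter than 1; take delta = 2/135.
So delta = 2/135 works.

2/135


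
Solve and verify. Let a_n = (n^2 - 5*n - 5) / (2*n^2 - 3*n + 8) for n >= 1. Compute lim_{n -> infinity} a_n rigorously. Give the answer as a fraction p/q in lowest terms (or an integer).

Divide numerator and denominator by n^2, the highest power:
numerator / n^2 = 1 - 5/n - 5/n^2
denominator / n^2 = 2 - 3/n + 8/n^2
As n -> infinity, all terms of the form c/n^k (k >= 1) tend to 0.
So numerator / n^2 -> 1 and denominator / n^2 -> 2.
Therefore lim a_n = 1/2.

1/2


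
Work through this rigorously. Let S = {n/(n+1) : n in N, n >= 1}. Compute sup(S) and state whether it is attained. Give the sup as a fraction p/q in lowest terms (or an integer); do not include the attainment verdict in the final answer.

Analysis:
- Values: 1/2, 2/3, 3/4, 4/5, ... strictly increasing.
- Minimum is 1/2 (n=1); inf = 1/2 (attained).
- n/(n+1) = 1 - 1/(n+1) -> 1 from below as n -> infinity, and never equals 1.
- So sup = 1 (not attained).
Conclusion: sup(S) = 1, not attained in S.

1


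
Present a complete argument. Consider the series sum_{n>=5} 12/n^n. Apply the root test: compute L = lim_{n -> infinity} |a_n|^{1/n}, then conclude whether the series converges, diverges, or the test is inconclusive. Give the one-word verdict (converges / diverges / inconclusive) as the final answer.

Let a_n denote the general term. Form |a_n|^(1/n) and simplify:
|a_n|^(1/n) = 12^(1/n)/n
Take the limit as n -> infinity: L = 0.
Since L = 0 < 1, the root test implies convergence.

converges
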